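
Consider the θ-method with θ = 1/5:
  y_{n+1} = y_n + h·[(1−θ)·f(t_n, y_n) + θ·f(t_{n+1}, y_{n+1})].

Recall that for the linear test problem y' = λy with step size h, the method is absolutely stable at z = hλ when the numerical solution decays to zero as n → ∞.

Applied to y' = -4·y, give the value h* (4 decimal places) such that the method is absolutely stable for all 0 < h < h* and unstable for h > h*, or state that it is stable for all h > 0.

(-3.3333,0); λ=-4 ⇒ h* = (10/3)/4 = 0.8333.

Test eqn y'=λy, z=hλ:
  y_{n+1} = y_n + z·[4/5·y_n + 1/5·y_{n+1}] ⇒ (1 − 1/5z)y_{n+1} = (1 + 4/5z)y_n
  so R(z) = (1 + 4/5z)/(1 − 1/5z).

Solve |R(x)|<1 on ℝ⁻.
x=-0.42: |R|=0.6125
R=−1: 1+4/5x = −1+1/5x ⇒ -3/5x=2 ⇒ x=2/(-3/5)=-3.3333
Confirm numerically:
  x=-3.287: |R|=0.98323 <1
  x=-3.092: |R|=0.91053 <1
  x=-2.172: |R|=0.51422 <1
  x=-3.727: |R|=1.13533 >1
  x=-3.605: |R|=1.09471 >1
  x=-3.383: |R|=1.01777 >1
So |R|<1 on (-3.3333, 0).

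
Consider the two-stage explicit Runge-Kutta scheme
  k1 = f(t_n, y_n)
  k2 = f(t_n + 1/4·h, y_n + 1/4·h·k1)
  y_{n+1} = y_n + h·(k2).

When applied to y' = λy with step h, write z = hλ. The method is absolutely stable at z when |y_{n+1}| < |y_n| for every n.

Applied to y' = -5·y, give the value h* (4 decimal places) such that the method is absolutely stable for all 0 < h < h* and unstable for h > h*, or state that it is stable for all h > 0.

(-4.0000,0); λ=-5 ⇒ h* = (4)/5 = 0.8000.

Test eqn y'=λy, z=hλ:
  k1=λy_n ⇒ h·k1=z·y_n;  k2=λ(1+1/4z)y_n ⇒ h·k2=z(1+1/4z)y_n
  y_{n+1}/y_n = 1 + z(1+1/4z) = 1 + z + 1/4z²
  so R(z) = 1 + z + 1/4z².

Boundary: |R(x)|=1, x<0.
x=-0.38: |R|=0.6561
R=1: x+1/4x²=0 ⇒ x=−4=-4.0000; min R=1−1/(4·1/4)=0.0000>−1
Confirm numerically:
  x=-2.873: |R|=0.19053 <1
  x=-2.162: |R|=0.00656 <1
  x=-1.715: |R|=0.02031 <1
  x=-4.494: |R|=1.55501 >1
  x=-4.245: |R|=1.26001 >1
  x=-4.234: |R|=1.24769 >1
Interval (-4.0000, 0).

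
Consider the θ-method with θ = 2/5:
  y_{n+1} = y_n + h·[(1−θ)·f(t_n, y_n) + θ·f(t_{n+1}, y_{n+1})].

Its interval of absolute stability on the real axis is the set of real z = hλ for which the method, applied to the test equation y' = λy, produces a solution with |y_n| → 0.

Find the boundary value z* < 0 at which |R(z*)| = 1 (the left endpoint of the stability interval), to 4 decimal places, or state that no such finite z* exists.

z* = -10.0000.

With y'=λy (z=hλ):
  y_{n+1} = y_n + z·[3/5·y_n + 2/5·y_{n+1}] ⇒ (1 − 2/5z)y_{n+1} = (1 + 3/5z)y_n
  R(z) = (1 + 3/5z)/(1 − 2/5z).

Find x<0 with |R(x)|<1.
x=-1.44: |R|=0.0863
R=−1: 1+3/5x = −1+2/5x ⇒ -1/5x=2 ⇒ x=2/(-1/5)=-10.0000
Confirm numerically:
  x=-8.886: |R|=0.95108 <1
  x=-8.533: |R|=0.93352 <1
  x=-6.730: |R|=0.82286 <1
  x=-10.587: |R|=1.02243 >1
  x=-10.575: |R|=1.02199 >1
  x=-10.362: |R|=1.01407 >1
So |R|<1 on (-10.0000, 0).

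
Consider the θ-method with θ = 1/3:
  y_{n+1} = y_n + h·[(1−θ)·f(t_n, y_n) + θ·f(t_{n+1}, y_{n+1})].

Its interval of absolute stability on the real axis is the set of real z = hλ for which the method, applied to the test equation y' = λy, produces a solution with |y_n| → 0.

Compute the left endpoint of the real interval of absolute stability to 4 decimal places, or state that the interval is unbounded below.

z* = -6.0000.

On y'=λy, z=hλ:
  y_{n+1} = y_n + z·[2/3·y_n + 1/3·y_{n+1}] ⇒ (1 − 1/3z)y_{n+1} = (1 + 2/3z)y_n
  so R(z) = (1 + 2/3z)/(1 − 1/3z).

Find x<0 with |R(x)|<1.
x=-1.74: |R|=0.1013
R=−1: 1+2/3x = −1+1/3x ⇒ -1/3x=2 ⇒ x=2/(-1/3)=-6.0000
Confirm numerically:
  x=-5.481: |R|=0.93880 <1
  x=-5.179: |R|=0.89962 <1
  x=-3.730: |R|=0.66270 <1
  x=-2.973: |R|=0.49322 <1
  x=-6.221: |R|=1.02397 >1
  x=-6.140: |R|=1.01532 >1
Stable set (-6.0000, 0).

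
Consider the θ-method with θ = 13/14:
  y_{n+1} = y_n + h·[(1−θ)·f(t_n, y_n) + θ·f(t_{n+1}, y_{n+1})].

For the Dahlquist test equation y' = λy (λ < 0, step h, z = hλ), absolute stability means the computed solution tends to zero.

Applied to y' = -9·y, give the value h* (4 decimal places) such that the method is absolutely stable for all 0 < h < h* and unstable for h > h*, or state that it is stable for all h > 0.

Test eqn y'=λy, z=hλ:
  y_{n+1} = y_n + z·[1/14·y_n + 13/14·y_{n+1}] ⇒ (1 − 13/14z)y_{n+1} = (1 + 1/14z)y_n
  R(z) = (1 + 1/14z)/(1 − 13/14z).

Find x<0 with |R(x)|<1.
x=-1.23: |R|=0.4258
x=-2: |R|=0.3000
x=-10: |R|=0.0278
x=-100: |R|=0.0654
θ=13/14≥1/2 ⇒ |1+1/14x|<|1−13/14x| ∀x<0 ⇒ unbounded interval.

(−∞, 0) — no finite endpoint. Any h>0 works for λ=-9.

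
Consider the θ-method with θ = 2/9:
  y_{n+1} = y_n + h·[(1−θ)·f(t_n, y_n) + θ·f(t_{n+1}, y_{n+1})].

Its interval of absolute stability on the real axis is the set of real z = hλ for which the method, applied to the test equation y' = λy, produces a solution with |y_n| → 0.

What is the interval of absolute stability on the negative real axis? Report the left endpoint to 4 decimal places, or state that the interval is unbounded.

On y'=λy, z=hλ:
  y_{n+1} = y_n + z·[7/9·y_n + 2/9·y_{n+1}] ⇒ (1 − 2/9z)y_{n+1} = (1 + 7/9z)y_n
  so R(z) = (1 + 7/9z)/(1 − 2/9z).

Boundary: |R(x)|=1, x<0.
x=-1.24: |R|=0.0279
R=−1: 1+7/9x = −1+2/9x ⇒ -5/9x=2 ⇒ x=2/(-5/9)=-3.6000
Confirm numerically:
  x=-3.392: |R|=0.93411 <1
  x=-3.022: |R|=0.80790 <1
  x=-1.772: |R|=0.27136 <1
  x=-4.155: |R|=1.16031 >1
  x=-3.981: |R|=1.11231 >1
  x=-3.714: |R|=1.03470 >1
Stable set (-3.6000, 0).

z∈(-3.6000,0).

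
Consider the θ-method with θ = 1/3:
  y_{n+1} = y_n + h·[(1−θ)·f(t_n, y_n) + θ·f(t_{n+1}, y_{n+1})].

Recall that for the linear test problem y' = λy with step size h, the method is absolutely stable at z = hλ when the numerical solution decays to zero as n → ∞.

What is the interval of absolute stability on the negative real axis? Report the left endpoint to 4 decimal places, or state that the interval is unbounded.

With y'=λy (z=hλ):
  y_{n+1} = y_n + z·[2/3·y_n + 1/3·y_{n+1}] ⇒ (1 − 1/3z)y_{n+1} = (1 + 2/3z)y_n
  Hence R(z) = (1 + 2/3z)/(1 − 1/3z).

Find x<0 with |R(x)|<1.
x=-0.3: |R|=0.7273
R=−1: 1+2/3x = −1+1/3x ⇒ -1/3x=2 ⇒ x=2/(-1/3)=-6.0000
Confirm numerically:
  x=-5.921: |R|=0.99114 <1
  x=-5.431: |R|=0.93251 <1
  x=-3.972: |R|=0.70912 <1
  x=-3.098: |R|=0.52411 <1
  x=-6.311: |R|=1.03340 >1
  x=-6.035: |R|=1.00387 >1
Interval (-6.0000, 0).

(-6.0000, 0).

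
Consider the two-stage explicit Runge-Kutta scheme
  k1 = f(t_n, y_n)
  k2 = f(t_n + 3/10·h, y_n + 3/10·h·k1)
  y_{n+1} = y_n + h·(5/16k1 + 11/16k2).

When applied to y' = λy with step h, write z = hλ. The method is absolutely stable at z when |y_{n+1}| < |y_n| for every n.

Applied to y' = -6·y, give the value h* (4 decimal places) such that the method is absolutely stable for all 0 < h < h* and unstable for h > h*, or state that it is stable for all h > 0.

With y'=λy (z=hλ):
  k1=λy_n ⇒ h·k1=z·y_n;  k2=λ(1+3/10z)y_n ⇒ h·k2=z(1+3/10z)y_n
  y_{n+1}/y_n = 1 + 5/16z + 11/16z(1+3/10z) = 1 + z + 33/160z²
  ⇒ R(z) = 1 + z + 33/160z².

Find x<0 with |R(x)|<1.
x=-0.44: |R|=0.5999
R=1: x+33/160x²=0 ⇒ x=−160/33=-4.8485; min R=1−1/(4·33/160)=-0.2121>−1
Confirm numerically:
  x=-4.733: |R|=0.88727 <1
  x=-4.376: |R|=0.57356 <1
  x=-3.047: |R|=0.13213 <1
  x=-5.060: |R|=1.22074 >1
  x=-5.059: |R|=1.21966 >1
  x=-5.020: |R|=1.17758 >1
So |R|<1 on (-4.8485, 0).

(-4.8485,0); λ=-6 ⇒ h* = (160/33)/6 = 0.8081.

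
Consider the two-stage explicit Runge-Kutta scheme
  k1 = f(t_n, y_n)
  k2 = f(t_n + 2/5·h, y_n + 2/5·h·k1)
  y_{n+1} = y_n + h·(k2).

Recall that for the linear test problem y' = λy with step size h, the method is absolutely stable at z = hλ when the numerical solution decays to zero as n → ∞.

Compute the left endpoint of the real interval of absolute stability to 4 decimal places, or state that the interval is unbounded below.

Set f=λy, z=hλ:
  k1=λy_n ⇒ h·k1=z·y_n;  k2=λ(1+2/5z)y_n ⇒ h·k2=z(1+2/5z)y_n
  y_{n+1}/y_n = 1 + z(1+2/5z) = 1 + z + 2/5z²
  ⇒ R(z) = 1 + z + 2/5z².

Boundary: |R(x)|=1, x<0.
x=-1.6: |R|=0.4240
R=1: x+2/5x²=0 ⇒ x=−5/2=-2.5000; min R=1−1/(4·2/5)=0.3750>−1
Confirm numerically:
  x=-1.864: |R|=0.52580 <1
  x=-1.327: |R|=0.37737 <1
  x=-1.203: |R|=0.37588 <1
  x=-1.003: |R|=0.39940 <1
  x=-3.031: |R|=1.64378 >1
  x=-2.706: |R|=1.22297 >1
  x=-2.625: |R|=1.13125 >1
So |R|<1 on (-2.5000, 0).

left endpoint -2.5000.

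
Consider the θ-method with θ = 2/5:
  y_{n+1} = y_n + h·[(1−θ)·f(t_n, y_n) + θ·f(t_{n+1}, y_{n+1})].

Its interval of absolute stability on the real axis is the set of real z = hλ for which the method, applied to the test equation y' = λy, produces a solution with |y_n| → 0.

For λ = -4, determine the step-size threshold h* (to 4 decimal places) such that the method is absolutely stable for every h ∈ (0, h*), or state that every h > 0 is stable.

Set f=λy, z=hλ:
  y_{n+1} = y_n + z·[3/5·y_n + 2/5·y_{n+1}] ⇒ (1 − 2/5z)y_{n+1} = (1 + 3/5z)y_n
  so R(z) = (1 + 3/5z)/(1 − 2/5z).

Find x<0 with |R(x)|<1.
x=-1.58: |R|=0.0319
R=−1: 1+3/5x = −1+2/5x ⇒ -1/5x=2 ⇒ x=2/(-1/5)=-10.0000
Confirm numerically:
  x=-9.970: |R|=0.99880 <1
  x=-6.030: |R|=0.76729 <1
  x=-5.868: |R|=0.75311 <1
  x=-4.085: |R|=0.55087 <1
  x=-10.271: |R|=1.01061 >1
  x=-10.129: |R|=1.00511 >1
Interval (-10.0000, 0).

(-10.0000,0); λ=-4 ⇒ h* = (10)/4 = 2.5000.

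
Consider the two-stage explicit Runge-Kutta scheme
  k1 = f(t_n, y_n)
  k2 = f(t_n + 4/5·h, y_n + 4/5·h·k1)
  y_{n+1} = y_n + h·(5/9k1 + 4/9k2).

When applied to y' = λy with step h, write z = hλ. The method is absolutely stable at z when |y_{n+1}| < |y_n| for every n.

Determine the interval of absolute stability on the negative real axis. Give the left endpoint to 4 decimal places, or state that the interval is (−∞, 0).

z∈(-2.8125,0).

With y'=λy (z=hλ):
  k1=λy_n ⇒ h·k1=z·y_n;  k2=λ(1+4/5z)y_n ⇒ h·k2=z(1+4/5z)y_n
  y_{n+1}/y_n = 1 + 5/9z + 4/9z(1+4/5z) = 1 + z + 16/45z²
  R(z) = 1 + z + 16/45z².

Solve |R(x)|<1 on ℝ⁻.
x=-0.44: |R|=0.6288
R=1: x+16/45x²=0 ⇒ x=−45/16=-2.8125; min R=1−1/(4·16/45)=0.2969>−1
Confirm numerically:
  x=-2.488: |R|=0.71294 <1
  x=-2.328: |R|=0.59896 <1
  x=-2.206: |R|=0.52429 <1
  x=-2.162: |R|=0.49995 <1
  x=-2.988: |R|=1.18645 >1
  x=-2.941: |R|=1.13437 >1
Interval (-2.8125, 0).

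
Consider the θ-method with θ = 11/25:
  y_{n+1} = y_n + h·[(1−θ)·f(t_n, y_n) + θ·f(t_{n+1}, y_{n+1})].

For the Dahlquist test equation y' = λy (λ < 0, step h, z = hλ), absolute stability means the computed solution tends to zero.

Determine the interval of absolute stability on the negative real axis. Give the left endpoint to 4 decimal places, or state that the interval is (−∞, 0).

On y'=λy, z=hλ:
  y_{n+1} = y_n + z·[14/25·y_n + 11/25·y_{n+1}] ⇒ (1 − 11/25z)y_{n+1} = (1 + 14/25z)y_n
  Hence R(z) = (1 + 14/25z)/(1 − 11/25z).

Need |R(x)|<1, x<0.
x=-0.57: |R|=0.5443
R=−1: 1+14/25x = −1+11/25x ⇒ -3/25x=2 ⇒ x=2/(-3/25)=-16.6667
Confirm numerically:
  x=-16.114: |R|=0.99180 <1
  x=-15.415: |R|=0.98070 <1
  x=-11.761: |R|=0.90466 <1
  x=-7.076: |R|=0.72021 <1
  x=-17.229: |R|=1.00786 >1
  x=-16.981: |R|=1.00445 >1
Stable set (-16.6667, 0).

(-16.6667, 0).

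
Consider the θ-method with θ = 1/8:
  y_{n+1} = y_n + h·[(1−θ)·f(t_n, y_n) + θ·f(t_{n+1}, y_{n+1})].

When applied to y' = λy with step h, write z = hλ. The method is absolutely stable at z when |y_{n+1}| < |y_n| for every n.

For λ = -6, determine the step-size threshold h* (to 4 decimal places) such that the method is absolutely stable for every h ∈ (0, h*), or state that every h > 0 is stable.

(-2.6667,0); λ=-6 ⇒ h* = (8/3)/6 = 0.4444.

On y'=λy, z=hλ:
  y_{n+1} = y_n + z·[7/8·y_n + 1/8·y_{n+1}] ⇒ (1 − 1/8z)y_{n+1} = (1 + 7/8z)y_n
  Hence R(z) = (1 + 7/8z)/(1 − 1/8z).

Boundary: |R(x)|=1, x<0.
x=-1.36: |R|=0.1624
R=−1: 1+7/8x = −1+1/8x ⇒ -3/4x=2 ⇒ x=2/(-3/4)=-2.6667
Confirm numerically:
  x=-2.202: |R|=0.72672 <1
  x=-1.326: |R|=0.13747 <1
  x=-1.269: |R|=0.09526 <1
  x=-1.146: |R|=0.00241 <1
  x=-3.261: |R|=1.31667 >1
  x=-2.903: |R|=1.13006 >1
So |R|<1 on (-2.6667, 0).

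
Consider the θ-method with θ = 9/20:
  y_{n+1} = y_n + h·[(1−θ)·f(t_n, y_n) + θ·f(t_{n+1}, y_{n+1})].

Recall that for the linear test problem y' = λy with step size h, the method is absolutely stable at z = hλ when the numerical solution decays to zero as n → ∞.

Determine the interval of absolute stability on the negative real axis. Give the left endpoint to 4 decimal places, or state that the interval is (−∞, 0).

With y'=λy (z=hλ):
  y_{n+1} = y_n + z·[11/20·y_n + 9/20·y_{n+1}] ⇒ (1 − 9/20z)y_{n+1} = (1 + 11/20z)y_n
  ⇒ R(z) = (1 + 11/20z)/(1 − 9/20z).

Need |R(x)|<1, x<0.
x=-0.97: |R|=0.3247
R=−1: 1+11/20x = −1+9/20x ⇒ -1/10x=2 ⇒ x=2/(-1/10)=-20.0000
Confirm numerically:
  x=-17.609: |R|=0.97321 <1
  x=-17.214: |R|=0.96815 <1
  x=-12.302: |R|=0.88222 <1
  x=-10.854: |R|=0.84457 <1
  x=-20.489: |R|=1.00478 >1
  x=-20.480: |R|=1.00470 >1
  x=-20.438: |R|=1.00430 >1
So |R|<1 on (-20.0000, 0).

z∈(-20.0000,0).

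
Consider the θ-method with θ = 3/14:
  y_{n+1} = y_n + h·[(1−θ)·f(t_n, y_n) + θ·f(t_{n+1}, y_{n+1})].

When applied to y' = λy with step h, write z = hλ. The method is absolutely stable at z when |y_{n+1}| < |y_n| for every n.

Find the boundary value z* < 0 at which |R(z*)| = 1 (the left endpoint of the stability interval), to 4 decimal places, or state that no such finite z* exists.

Test eqn y'=λy, z=hλ:
  y_{n+1} = y_n + z·[11/14·y_n + 3/14·y_{n+1}] ⇒ (1 − 3/14z)y_{n+1} = (1 + 11/14z)y_n
  so R(z) = (1 + 11/14z)/(1 − 3/14z).

Need |R(x)|<1, x<0.
x=-0.76: |R|=0.3464
R=−1: 1+11/14x = −1+3/14x ⇒ -4/7x=2 ⇒ x=2/(-4/7)=-3.5000
Confirm numerically:
  x=-2.900: |R|=0.78855 <1
  x=-2.531: |R|=0.64099 <1
  x=-2.234: |R|=0.51077 <1
  x=-1.988: |R|=0.39411 <1
  x=-3.882: |R|=1.11916 >1
  x=-3.836: |R|=1.10538 >1
  x=-3.802: |R|=1.09510 >1
Stable set (-3.5000, 0).

z* = -3.5000.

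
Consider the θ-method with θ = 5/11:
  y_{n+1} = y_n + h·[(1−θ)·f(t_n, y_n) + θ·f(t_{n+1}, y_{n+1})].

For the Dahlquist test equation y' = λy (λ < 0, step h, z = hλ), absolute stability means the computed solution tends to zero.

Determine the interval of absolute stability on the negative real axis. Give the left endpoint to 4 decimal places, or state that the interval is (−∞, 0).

(-22.0000, 0).

Set f=λy, z=hλ:
  y_{n+1} = y_n + z·[6/11·y_n + 5/11·y_{n+1}] ⇒ (1 − 5/11z)y_{n+1} = (1 + 6/11z)y_n
  R(z) = (1 + 6/11z)/(1 − 5/11z).

Solve |R(x)|<1 on ℝ⁻.
x=-1.4: |R|=0.1444
R=−1: 1+6/11x = −1+5/11x ⇒ -1/11x=2 ⇒ x=2/(-1/11)=-22.0000
Confirm numerically:
  x=-21.346: |R|=0.99444 <1
  x=-16.051: |R|=0.93481 <1
  x=-14.916: |R|=0.91722 <1
  x=-10.899: |R|=0.83051 <1
  x=-22.538: |R|=1.00435 >1
  x=-22.508: |R|=1.00411 >1
Interval (-22.0000, 0).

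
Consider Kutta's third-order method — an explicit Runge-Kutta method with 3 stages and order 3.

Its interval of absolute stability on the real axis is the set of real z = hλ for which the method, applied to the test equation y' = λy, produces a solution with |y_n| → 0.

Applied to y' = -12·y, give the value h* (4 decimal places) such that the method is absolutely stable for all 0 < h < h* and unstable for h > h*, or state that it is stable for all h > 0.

Set f=λy, z=hλ:
  order 3, 3-stage ⇒ R(z)=1+z+z^2/2+z^3/6
  (e.g. R(-0.31)=0.73308, |R|=0.73308)

Find x<0 with |R(x)|<1.
x=-0.31: |R|=0.7331
|R(-2.23)|=0.5918 |R(-1.5)|=0.0625 |R(-1.29)|=0.1843
Bisect:
  x_lo=-3.2026 |R|=2.5490  x_hi=-0.0873 |R|=0.9164
  mid=-1.64495 |R|=0.03385 →hi
  mid=-2.42379 |R|=0.85960 →hi
  mid=-2.81320 |R|=1.56682 →lo
  mid=-2.61850 |R|=1.18253 →lo
  mid=-2.52114 |R|=1.01386 →lo
  mid=-2.47246 |R|=0.93499 →hi
  mid=-2.49680 |R|=0.97398 →hi
  mid=-2.50897 |R|=0.99381 →hi
  mid=-2.51506 |R|=1.00380 →lo
  ...
  [-2.51277,-2.51258] ⇒ x*=-2.5127
Stable set (-2.5127, 0).

(-2.5127,0); λ=-12 ⇒ h* = 0.2094.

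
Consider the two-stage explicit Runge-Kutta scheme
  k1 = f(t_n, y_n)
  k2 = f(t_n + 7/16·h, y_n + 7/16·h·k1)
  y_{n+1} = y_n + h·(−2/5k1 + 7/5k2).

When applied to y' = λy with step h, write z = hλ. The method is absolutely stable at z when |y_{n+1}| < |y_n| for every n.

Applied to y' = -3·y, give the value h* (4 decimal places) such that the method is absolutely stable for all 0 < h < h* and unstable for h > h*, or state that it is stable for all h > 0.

Set f=λy, z=hλ:
  k1=λy_n ⇒ h·k1=z·y_n;  k2=λ(1+7/16z)y_n ⇒ h·k2=z(1+7/16z)y_n
  y_{n+1}/y_n = 1 − 2/5z + 7/5z(1+7/16z) = 1 + z + 49/80z²
  ⇒ R(z) = 1 + z + 49/80z².

Find x<0 with |R(x)|<1.
x=-0.32: |R|=0.7427
R=1: x+49/80x²=0 ⇒ x=−80/49=-1.6327; min R=1−1/(4·49/80)=0.5918>−1
Confirm numerically:
  x=-1.426: |R|=0.81950 <1
  x=-1.118: |R|=0.64758 <1
  x=-0.974: |R|=0.60706 <1
  x=-2.181: |R|=1.73252 >1
  x=-2.009: |R|=1.46310 >1
Stable set (-1.6327, 0).

(-1.6327,0); λ=-3 ⇒ h* = (80/49)/3 = 0.5442.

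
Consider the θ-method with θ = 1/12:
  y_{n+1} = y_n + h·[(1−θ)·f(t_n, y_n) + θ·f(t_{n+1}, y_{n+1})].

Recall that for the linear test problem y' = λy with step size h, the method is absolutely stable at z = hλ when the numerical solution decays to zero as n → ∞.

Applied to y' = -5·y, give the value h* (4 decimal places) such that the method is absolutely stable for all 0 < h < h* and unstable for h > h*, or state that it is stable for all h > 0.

Test eqn y'=λy, z=hλ:
  y_{n+1} = y_n + z·[11/12·y_n + 1/12·y_{n+1}] ⇒ (1 − 1/12z)y_{n+1} = (1 + 11/12z)y_n
  so R(z) = (1 + 11/12z)/(1 − 1/12z).

Solve |R(x)|<1 on ℝ⁻.
x=-1.46: |R|=0.3016
R=−1: 1+11/12x = −1+1/12x ⇒ -5/6x=2 ⇒ x=2/(-5/6)=-2.4000
Confirm numerically:
  x=-1.892: |R|=0.63432 <1
  x=-1.623: |R|=0.42964 <1
  x=-1.549: |R|=0.37191 <1
  x=-2.754: |R|=1.23993 >1
  x=-2.432: |R|=1.02217 >1
  x=-2.424: |R|=1.01664 >1
So |R|<1 on (-2.4000, 0).

(-2.4000,0); λ=-5 ⇒ h* = (12/5)/5 = 0.4800.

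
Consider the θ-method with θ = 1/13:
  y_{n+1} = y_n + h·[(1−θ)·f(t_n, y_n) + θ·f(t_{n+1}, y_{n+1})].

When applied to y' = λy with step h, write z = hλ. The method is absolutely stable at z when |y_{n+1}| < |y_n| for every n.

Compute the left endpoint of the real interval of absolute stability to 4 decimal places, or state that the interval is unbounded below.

Set f=λy, z=hλ:
  y_{n+1} = y_n + z·[12/13·y_n + 1/13·y_{n+1}] ⇒ (1 − 1/13z)y_{n+1} = (1 + 12/13z)y_n
  ⇒ R(z) = (1 + 12/13z)/(1 − 1/13z).

Need |R(x)|<1, x<0.
x=-0.98: |R|=0.0887
R=−1: 1+12/13x = −1+1/13x ⇒ -11/13x=2 ⇒ x=2/(-11/13)=-2.3636
Confirm numerically:
  x=-2.288: |R|=0.94558 <1
  x=-2.240: |R|=0.91076 <1
  x=-1.092: |R|=0.00738 <1
  x=-2.822: |R|=1.31867 >1
  x=-2.561: |R|=1.13952 >1
Interval (-2.3636, 0).

left endpoint -2.3636.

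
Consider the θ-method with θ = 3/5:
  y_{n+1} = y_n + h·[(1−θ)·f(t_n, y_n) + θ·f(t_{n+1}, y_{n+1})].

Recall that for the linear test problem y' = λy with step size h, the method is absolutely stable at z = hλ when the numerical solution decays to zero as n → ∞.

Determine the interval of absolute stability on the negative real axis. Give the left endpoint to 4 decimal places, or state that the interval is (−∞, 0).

Test eqn y'=λy, z=hλ:
  y_{n+1} = y_n + z·[2/5·y_n + 3/5·y_{n+1}] ⇒ (1 − 3/5z)y_{n+1} = (1 + 2/5z)y_n
  R(z) = (1 + 2/5z)/(1 − 3/5z).

Boundary: |R(x)|=1, x<0.
x=-1.07: |R|=0.3484
x=-2: |R|=0.0909
x=-10: |R|=0.4286
x=-100: |R|=0.6393
θ=3/5≥1/2 ⇒ |1+2/5x|<|1−3/5x| ∀x<0 ⇒ unbounded interval.

unbounded; (−∞, 0).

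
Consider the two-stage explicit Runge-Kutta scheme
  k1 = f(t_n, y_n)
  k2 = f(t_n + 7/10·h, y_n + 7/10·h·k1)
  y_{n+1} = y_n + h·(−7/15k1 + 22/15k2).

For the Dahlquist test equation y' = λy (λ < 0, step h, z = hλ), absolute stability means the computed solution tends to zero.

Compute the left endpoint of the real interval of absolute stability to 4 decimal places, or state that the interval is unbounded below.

left endpoint -0.9740.

On y'=λy, z=hλ:
  k1=λy_n ⇒ h·k1=z·y_n;  k2=λ(1+7/10z)y_n ⇒ h·k2=z(1+7/10z)y_n
  y_{n+1}/y_n = 1 − 7/15z + 22/15z(1+7/10z) = 1 + z + 77/75z²
  so R(z) = 1 + z + 77/75z².

Solve |R(x)|<1 on ℝ⁻.
x=-1.69: |R|=2.2423
R=1: x+77/75x²=0 ⇒ x=−75/77=-0.9740; min R=1−1/(4·77/75)=0.7565>−1
Confirm numerically:
  x=-0.838: |R|=0.88297 <1
  x=-0.836: |R|=0.88153 <1
  x=-0.642: |R|=0.78116 <1
  x=-0.620: |R|=0.77465 <1
  x=-1.364: |R|=1.54611 >1
  x=-1.297: |R|=1.43007 >1
  x=-1.087: |R|=1.12608 >1
So |R|<1 on (-0.9740, 0).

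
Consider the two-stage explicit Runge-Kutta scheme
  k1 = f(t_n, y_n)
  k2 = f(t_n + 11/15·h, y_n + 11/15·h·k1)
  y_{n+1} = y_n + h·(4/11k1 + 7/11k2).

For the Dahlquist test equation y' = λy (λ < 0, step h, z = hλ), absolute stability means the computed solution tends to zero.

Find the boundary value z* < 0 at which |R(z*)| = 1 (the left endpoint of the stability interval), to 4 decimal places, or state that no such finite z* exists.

Test eqn y'=λy, z=hλ:
  k1=λy_n ⇒ h·k1=z·y_n;  k2=λ(1+11/15z)y_n ⇒ h·k2=z(1+11/15z)y_n
  y_{n+1}/y_n = 1 + 4/11z + 7/11z(1+11/15z) = 1 + z + 7/15z²
  so R(z) = 1 + z + 7/15z².

Solve |R(x)|<1 on ℝ⁻.
x=-1.37: |R|=0.5059
R=1: x+7/15x²=0 ⇒ x=−15/7=-2.1429; min R=1−1/(4·7/15)=0.4643>−1
Confirm numerically:
  x=-1.755: |R|=0.68234 <1
  x=-1.702: |R|=0.64984 <1
  x=-1.440: |R|=0.52768 <1
  x=-1.412: |R|=0.51841 <1
  x=-2.582: |R|=1.52914 >1
  x=-2.344: |R|=1.22002 >1
Stable set (-2.1429, 0).

left endpoint -2.1429.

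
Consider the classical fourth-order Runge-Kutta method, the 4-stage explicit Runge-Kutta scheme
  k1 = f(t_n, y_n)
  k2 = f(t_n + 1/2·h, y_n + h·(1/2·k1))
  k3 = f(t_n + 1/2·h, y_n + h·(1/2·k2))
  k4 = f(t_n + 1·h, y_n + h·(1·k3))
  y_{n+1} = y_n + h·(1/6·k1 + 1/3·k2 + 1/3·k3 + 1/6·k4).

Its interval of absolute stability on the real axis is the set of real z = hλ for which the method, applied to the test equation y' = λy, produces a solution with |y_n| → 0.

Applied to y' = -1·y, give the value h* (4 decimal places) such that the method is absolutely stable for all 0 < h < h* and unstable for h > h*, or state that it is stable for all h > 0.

(-2.7853,0); λ=-1 ⇒ h* = 2.7853.

Test eqn y'=λy, z=hλ:
  order 4, 4-stage ⇒ R(z)=1+z+z^2/2+z^3/6+z^4/24
  (e.g. R(-1.61)=0.27046, |R|=0.27046)

Solve |R(x)|<1 on ℝ⁻.
x=-1.61: |R|=0.2705
|R(-2.11)|=0.3763 |R(-1.15)|=0.3306 |R(-0.52)|=0.5948
Bisect:
  x_lo=-3.4800 |R|=2.6621  x_hi=-0.0779 |R|=0.9251
  mid=-1.77894 |R|=0.28238 →hi
  mid=-2.62947 |R|=0.78938 →hi
  mid=-3.05474 |R|=1.48827 →lo
  mid=-2.84210 |R|=1.08908 →lo
  mid=-2.73579 |R|=0.92789 →hi
  mid=-2.78895 |R|=1.00552 →lo
  mid=-2.76237 |R|=0.96598 →hi
  mid=-2.77566 |R|=0.98557 →hi
  ...
  [-2.78542,-2.78521] ⇒ x*=-2.7853
Stable set (-2.7853, 0).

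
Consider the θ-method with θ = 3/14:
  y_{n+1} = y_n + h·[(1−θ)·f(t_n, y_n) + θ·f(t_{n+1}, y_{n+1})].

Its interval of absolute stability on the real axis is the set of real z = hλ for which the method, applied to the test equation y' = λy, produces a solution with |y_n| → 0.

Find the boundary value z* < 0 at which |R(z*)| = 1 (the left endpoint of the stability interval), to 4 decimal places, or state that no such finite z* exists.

left endpoint -3.5000.

With y'=λy (z=hλ):
  y_{n+1} = y_n + z·[11/14·y_n + 3/14·y_{n+1}] ⇒ (1 − 3/14z)y_{n+1} = (1 + 11/14z)y_n
  Hence R(z) = (1 + 11/14z)/(1 − 3/14z).

Boundary: |R(x)|=1, x<0.
x=-0.43: |R|=0.6063
R=−1: 1+11/14x = −1+3/14x ⇒ -4/7x=2 ⇒ x=2/(-4/7)=-3.5000
Confirm numerically:
  x=-3.346: |R|=0.94875 <1
  x=-1.936: |R|=0.36834 <1
  x=-1.566: |R|=0.17253 <1
  x=-3.967: |R|=1.14424 >1
  x=-3.853: |R|=1.11049 >1
Stable set (-3.5000, 0).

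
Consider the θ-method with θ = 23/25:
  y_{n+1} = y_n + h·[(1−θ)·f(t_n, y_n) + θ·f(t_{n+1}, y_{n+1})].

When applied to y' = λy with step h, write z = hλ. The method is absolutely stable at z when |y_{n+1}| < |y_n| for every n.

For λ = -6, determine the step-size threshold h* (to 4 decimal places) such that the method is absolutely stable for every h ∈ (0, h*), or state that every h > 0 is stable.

(−∞, 0) — no finite endpoint. Any h>0 works for λ=-6.

On y'=λy, z=hλ:
  y_{n+1} = y_n + z·[2/25·y_n + 23/25·y_{n+1}] ⇒ (1 − 23/25z)y_{n+1} = (1 + 2/25z)y_n
  Hence R(z) = (1 + 2/25z)/(1 − 23/25z).

Solve |R(x)|<1 on ℝ⁻.
x=-1.65: |R|=0.3447
x=-2: |R|=0.2958
x=-10: |R|=0.0196
x=-100: |R|=0.0753
θ=23/25≥1/2 ⇒ |1+2/25x|<|1−23/25x| ∀x<0 ⇒ stable on all of ℝ⁻.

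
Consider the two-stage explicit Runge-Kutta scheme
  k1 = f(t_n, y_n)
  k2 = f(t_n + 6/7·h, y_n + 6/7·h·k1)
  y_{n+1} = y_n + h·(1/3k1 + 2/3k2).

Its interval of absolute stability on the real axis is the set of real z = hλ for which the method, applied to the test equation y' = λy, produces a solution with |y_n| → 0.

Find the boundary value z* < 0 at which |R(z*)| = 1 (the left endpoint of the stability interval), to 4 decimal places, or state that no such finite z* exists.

Test eqn y'=λy, z=hλ:
  k1=λy_n ⇒ h·k1=z·y_n;  k2=λ(1+6/7z)y_n ⇒ h·k2=z(1+6/7z)y_n
  y_{n+1}/y_n = 1 + 1/3z + 2/3z(1+6/7z) = 1 + z + 4/7z²
  Hence R(z) = 1 + z + 4/7z².

Find x<0 with |R(x)|<1.
x=-1.2: |R|=0.6229
R=1: x+4/7x²=0 ⇒ x=−7/4=-1.7500; min R=1−1/(4·4/7)=0.5625>−1
Confirm numerically:
  x=-1.536: |R|=0.81217 <1
  x=-1.313: |R|=0.67213 <1
  x=-0.895: |R|=0.56273 <1
  x=-2.151: |R|=1.49289 >1
  x=-2.096: |R|=1.41441 >1
  x=-1.900: |R|=1.16286 >1
Stable set (-1.7500, 0).

z* = -1.7500.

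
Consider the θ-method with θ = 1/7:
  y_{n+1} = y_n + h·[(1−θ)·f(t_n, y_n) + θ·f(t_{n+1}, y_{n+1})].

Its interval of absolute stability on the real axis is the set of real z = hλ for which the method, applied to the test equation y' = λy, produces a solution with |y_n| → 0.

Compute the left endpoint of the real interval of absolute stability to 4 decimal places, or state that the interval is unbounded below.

z* = -2.8000.

On y'=λy, z=hλ:
  y_{n+1} = y_n + z·[6/7·y_n + 1/7·y_{n+1}] ⇒ (1 − 1/7z)y_{n+1} = (1 + 6/7z)y_n
  Hence R(z) = (1 + 6/7z)/(1 − 1/7z).

Need |R(x)|<1, x<0.
x=-1.31: |R|=0.1035
R=−1: 1+6/7x = −1+1/7x ⇒ -5/7x=2 ⇒ x=2/(-5/7)=-2.8000
Confirm numerically:
  x=-2.331: |R|=0.74869 <1
  x=-2.020: |R|=0.56763 <1
  x=-1.930: |R|=0.51288 <1
  x=-1.256: |R|=0.06492 <1
  x=-3.179: |R|=1.18617 >1
  x=-2.928: |R|=1.06446 >1
Stable set (-2.8000, 0).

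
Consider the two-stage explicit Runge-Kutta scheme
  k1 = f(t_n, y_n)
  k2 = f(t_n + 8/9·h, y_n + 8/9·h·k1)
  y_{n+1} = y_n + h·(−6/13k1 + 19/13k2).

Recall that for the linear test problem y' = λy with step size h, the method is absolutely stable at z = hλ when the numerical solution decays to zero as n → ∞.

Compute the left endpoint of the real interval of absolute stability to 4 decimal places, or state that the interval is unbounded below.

With y'=λy (z=hλ):
  k1=λy_n ⇒ h·k1=z·y_n;  k2=λ(1+8/9z)y_n ⇒ h·k2=z(1+8/9z)y_n
  y_{n+1}/y_n = 1 − 6/13z + 19/13z(1+8/9z) = 1 + z + 152/117z²
  ⇒ R(z) = 1 + z + 152/117z².

Solve |R(x)|<1 on ℝ⁻.
x=-1.55: |R|=2.5712
R=1: x+152/117x²=0 ⇒ x=−117/152=-0.7697; min R=1−1/(4·152/117)=0.8076>−1
Confirm numerically:
  x=-0.618: |R|=0.87817 <1
  x=-0.520: |R|=0.83129 <1
  x=-0.481: |R|=0.81957 <1
  x=-1.343: |R|=2.00020 >1
  x=-1.026: |R|=1.34158 >1
  x=-0.795: |R|=1.02609 >1
So |R|<1 on (-0.7697, 0).

z* = -0.7697.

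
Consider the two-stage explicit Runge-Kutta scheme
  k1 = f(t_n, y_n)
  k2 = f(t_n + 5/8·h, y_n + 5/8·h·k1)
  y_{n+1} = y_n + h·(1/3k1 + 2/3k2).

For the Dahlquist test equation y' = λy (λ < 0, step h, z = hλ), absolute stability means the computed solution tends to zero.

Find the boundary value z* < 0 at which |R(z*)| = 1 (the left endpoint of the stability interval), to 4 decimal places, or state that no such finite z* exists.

left endpoint -2.4000.

Test eqn y'=λy, z=hλ:
  k1=λy_n ⇒ h·k1=z·y_n;  k2=λ(1+5/8z)y_n ⇒ h·k2=z(1+5/8z)y_n
  y_{n+1}/y_n = 1 + 1/3z + 2/3z(1+5/8z) = 1 + z + 5/12z²
  R(z) = 1 + z + 5/12z².

Need |R(x)|<1, x<0.
x=-0.81: |R|=0.4634
R=1: x+5/12x²=0 ⇒ x=−12/5=-2.4000; min R=1−1/(4·5/12)=0.4000>−1
Confirm numerically:
  x=-2.236: |R|=0.84721 <1
  x=-1.919: |R|=0.61540 <1
  x=-1.899: |R|=0.60358 <1
  x=-1.574: |R|=0.45828 <1
  x=-2.660: |R|=1.28817 >1
  x=-2.463: |R|=1.06465 >1
Stable set (-2.4000, 0).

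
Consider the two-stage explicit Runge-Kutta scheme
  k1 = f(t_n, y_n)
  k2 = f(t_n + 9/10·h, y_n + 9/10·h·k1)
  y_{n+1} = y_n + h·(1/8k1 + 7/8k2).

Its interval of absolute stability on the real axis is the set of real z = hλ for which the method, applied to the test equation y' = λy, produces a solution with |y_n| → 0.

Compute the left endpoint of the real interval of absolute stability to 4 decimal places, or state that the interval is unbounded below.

Set f=λy, z=hλ:
  k1=λy_n ⇒ h·k1=z·y_n;  k2=λ(1+9/10z)y_n ⇒ h·k2=z(1+9/10z)y_n
  y_{n+1}/y_n = 1 + 1/8z + 7/8z(1+9/10z) = 1 + z + 63/80z²
  ⇒ R(z) = 1 + z + 63/80z².

Boundary: |R(x)|=1, x<0.
x=-1.73: |R|=1.6269
R=1: x+63/80x²=0 ⇒ x=−80/63=-1.2698; min R=1−1/(4·63/80)=0.6825>−1
Confirm numerically:
  x=-1.179: |R|=0.91566 <1
  x=-1.176: |R|=0.91309 <1
  x=-0.883: |R|=0.73101 <1
  x=-0.694: |R|=0.68529 <1
  x=-1.784: |R|=1.72234 >1
  x=-1.610: |R|=1.43128 >1
  x=-1.308: |R|=1.03931 >1
Stable set (-1.2698, 0).

left endpoint -1.2698.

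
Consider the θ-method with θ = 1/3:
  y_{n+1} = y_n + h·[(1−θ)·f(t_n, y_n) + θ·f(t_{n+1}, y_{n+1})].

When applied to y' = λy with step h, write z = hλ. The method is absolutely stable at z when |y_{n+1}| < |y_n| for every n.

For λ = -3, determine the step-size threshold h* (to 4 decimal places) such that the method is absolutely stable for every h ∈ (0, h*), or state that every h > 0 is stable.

On y'=λy, z=hλ:
  y_{n+1} = y_n + z·[2/3·y_n + 1/3·y_{n+1}] ⇒ (1 − 1/3z)y_{n+1} = (1 + 2/3z)y_n
  ⇒ R(z) = (1 + 2/3z)/(1 − 1/3z).

Find x<0 with |R(x)|<1.
x=-0.31: |R|=0.7190
R=−1: 1+2/3x = −1+1/3x ⇒ -1/3x=2 ⇒ x=2/(-1/3)=-6.0000
Confirm numerically:
  x=-4.513: |R|=0.80208 <1
  x=-3.212: |R|=0.55119 <1
  x=-3.156: |R|=0.53801 <1
  x=-6.098: |R|=1.01077 >1
  x=-6.051: |R|=1.00563 >1
  x=-6.029: |R|=1.00321 >1
Stable set (-6.0000, 0).

(-6.0000,0); λ=-3 ⇒ h* = (6)/3 = 2.0000.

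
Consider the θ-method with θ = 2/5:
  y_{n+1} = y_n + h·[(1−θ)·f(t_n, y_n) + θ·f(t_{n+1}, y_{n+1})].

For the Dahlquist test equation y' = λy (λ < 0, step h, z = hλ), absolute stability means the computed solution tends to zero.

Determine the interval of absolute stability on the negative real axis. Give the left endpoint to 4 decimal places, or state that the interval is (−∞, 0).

z∈(-10.0000,0).

Test eqn y'=λy, z=hλ:
  y_{n+1} = y_n + z·[3/5·y_n + 2/5·y_{n+1}] ⇒ (1 − 2/5z)y_{n+1} = (1 + 3/5z)y_n
  R(z) = (1 + 3/5z)/(1 − 2/5z).

Boundary: |R(x)|=1, x<0.
x=-1.29: |R|=0.1491
R=−1: 1+3/5x = −1+2/5x ⇒ -1/5x=2 ⇒ x=2/(-1/5)=-10.0000
Confirm numerically:
  x=-9.432: |R|=0.97620 <1
  x=-6.063: |R|=0.77012 <1
  x=-5.501: |R|=0.71885 <1
  x=-10.487: |R|=1.01875 >1
  x=-10.254: |R|=1.00996 >1
So |R|<1 on (-10.0000, 0).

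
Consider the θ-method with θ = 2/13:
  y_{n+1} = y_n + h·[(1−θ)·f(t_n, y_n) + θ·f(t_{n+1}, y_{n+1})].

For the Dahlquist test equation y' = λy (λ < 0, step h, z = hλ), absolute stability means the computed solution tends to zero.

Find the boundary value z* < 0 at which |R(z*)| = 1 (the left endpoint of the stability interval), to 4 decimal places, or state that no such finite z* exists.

On y'=λy, z=hλ:
  y_{n+1} = y_n + z·[11/13·y_n + 2/13·y_{n+1}] ⇒ (1 − 2/13z)y_{n+1} = (1 + 11/13z)y_n
  ⇒ R(z) = (1 + 11/13z)/(1 − 2/13z).

Need |R(x)|<1, x<0.
x=-0.77: |R|=0.3116
R=−1: 1+11/13x = −1+2/13x ⇒ -9/13x=2 ⇒ x=2/(-9/13)=-2.8889
Confirm numerically:
  x=-2.506: |R|=0.80868 <1
  x=-2.343: |R|=0.72221 <1
  x=-2.276: |R|=0.68573 <1
  x=-3.412: |R|=1.23749 >1
  x=-3.005: |R|=1.05497 >1
  x=-3.000: |R|=1.05263 >1
So |R|<1 on (-2.8889, 0).

z* = -2.8889.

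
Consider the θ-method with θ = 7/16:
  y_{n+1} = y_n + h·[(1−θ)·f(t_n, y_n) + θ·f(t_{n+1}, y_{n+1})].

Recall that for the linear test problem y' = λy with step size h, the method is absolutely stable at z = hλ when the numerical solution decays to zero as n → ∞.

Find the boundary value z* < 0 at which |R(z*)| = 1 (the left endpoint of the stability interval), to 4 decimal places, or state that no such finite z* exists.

On y'=λy, z=hλ:
  y_{n+1} = y_n + z·[9/16·y_n + 7/16·y_{n+1}] ⇒ (1 − 7/16z)y_{n+1} = (1 + 9/16z)y_n
  ⇒ R(z) = (1 + 9/16z)/(1 − 7/16z).

Solve |R(x)|<1 on ℝ⁻.
x=-0.76: |R|=0.4296
R=−1: 1+9/16x = −1+7/16x ⇒ -1/8x=2 ⇒ x=2/(-1/8)=-16.0000
Confirm numerically:
  x=-14.283: |R|=0.97039 <1
  x=-11.624: |R|=0.91011 <1
  x=-10.174: |R|=0.86640 <1
  x=-16.486: |R|=1.00740 >1
  x=-16.435: |R|=1.00664 >1
  x=-16.047: |R|=1.00073 >1
So |R|<1 on (-16.0000, 0).

left endpoint -16.0000.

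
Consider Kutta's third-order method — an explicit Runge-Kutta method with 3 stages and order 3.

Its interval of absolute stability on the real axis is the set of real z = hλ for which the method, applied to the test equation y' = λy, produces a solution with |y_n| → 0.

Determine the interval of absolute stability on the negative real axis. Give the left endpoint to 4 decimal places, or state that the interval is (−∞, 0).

Test eqn y'=λy, z=hλ:
  order 3, 3-stage ⇒ R(z)=1+z+z^2/2+z^3/6
  (e.g. R(-0.96)=0.35334, |R|=0.35334)

Need |R(x)|<1, x<0.
x=-0.96: |R|=0.3533
|R(-2.75)|=1.4349 |R(-1.28)|=0.1897 |R(-1.27)|=0.1951
Bisect:
  x_lo=-2.9081 |R|=1.7786  x_hi=-0.1031 |R|=0.9021
  mid=-1.50560 |R|=0.05899 →hi
  mid=-2.20686 |R|=0.56306 →hi
  mid=-2.55749 |R|=1.07510 →lo
  mid=-2.38217 |R|=0.79784 →hi
  mid=-2.46983 |R|=0.93082 →hi
  mid=-2.51366 |R|=1.00150 →lo
  mid=-2.49174 |R|=0.96580 →hi
  mid=-2.50270 |R|=0.98356 →hi
  mid=-2.50818 |R|=0.99251 →hi
  ...
  [-2.51280,-2.51263] ⇒ x*=-2.5127
Stable set (-2.5127, 0).

z∈(-2.5127,0).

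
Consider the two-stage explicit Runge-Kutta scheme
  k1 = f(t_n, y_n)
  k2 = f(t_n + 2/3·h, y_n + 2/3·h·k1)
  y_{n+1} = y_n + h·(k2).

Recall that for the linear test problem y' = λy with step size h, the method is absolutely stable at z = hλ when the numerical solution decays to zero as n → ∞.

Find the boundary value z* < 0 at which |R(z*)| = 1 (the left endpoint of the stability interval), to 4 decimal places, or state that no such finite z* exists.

left endpoint -1.5000.

On y'=λy, z=hλ:
  k1=λy_n ⇒ h·k1=z·y_n;  k2=λ(1+2/3z)y_n ⇒ h·k2=z(1+2/3z)y_n
  y_{n+1}/y_n = 1 + z(1+2/3z) = 1 + z + 2/3z²
  ⇒ R(z) = 1 + z + 2/3z².

Need |R(x)|<1, x<0.
x=-0.48: |R|=0.6736
R=1: x+2/3x²=0 ⇒ x=−3/2=-1.5000; min R=1−1/(4·2/3)=0.6250>−1
Confirm numerically:
  x=-1.392: |R|=0.89978 <1
  x=-1.316: |R|=0.83857 <1
  x=-0.930: |R|=0.64660 <1
  x=-1.992: |R|=1.65338 >1
  x=-1.990: |R|=1.65007 >1
  x=-1.688: |R|=1.21156 >1
So |R|<1 on (-1.5000, 0).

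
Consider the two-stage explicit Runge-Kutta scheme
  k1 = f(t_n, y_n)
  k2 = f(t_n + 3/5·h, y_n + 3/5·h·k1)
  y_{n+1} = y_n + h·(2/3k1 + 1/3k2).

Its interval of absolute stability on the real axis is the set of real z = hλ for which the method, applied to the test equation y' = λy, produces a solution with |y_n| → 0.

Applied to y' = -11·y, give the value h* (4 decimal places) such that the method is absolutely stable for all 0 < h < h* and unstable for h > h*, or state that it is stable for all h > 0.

Test eqn y'=λy, z=hλ:
  k1=λy_n ⇒ h·k1=z·y_n;  k2=λ(1+3/5z)y_n ⇒ h·k2=z(1+3/5z)y_n
  y_{n+1}/y_n = 1 + 2/3z + 1/3z(1+3/5z) = 1 + z + 1/5z²
  R(z) = 1 + z + 1/5z².

Boundary: |R(x)|=1, x<0.
x=-0.65: |R|=0.4345
R=1: x+1/5x²=0 ⇒ x=−5=-5.0000; min R=1−1/(4·1/5)=-0.2500>−1
Confirm numerically:
  x=-3.548: |R|=0.03034 <1
  x=-3.530: |R|=0.03782 <1
  x=-3.312: |R|=0.11813 <1
  x=-2.922: |R|=0.21438 <1
  x=-5.447: |R|=1.48696 >1
  x=-5.386: |R|=1.41580 >1
  x=-5.165: |R|=1.17045 >1
So |R|<1 on (-5.0000, 0).

(-5.0000,0); λ=-11 ⇒ h* = (5)/11 = 0.4545.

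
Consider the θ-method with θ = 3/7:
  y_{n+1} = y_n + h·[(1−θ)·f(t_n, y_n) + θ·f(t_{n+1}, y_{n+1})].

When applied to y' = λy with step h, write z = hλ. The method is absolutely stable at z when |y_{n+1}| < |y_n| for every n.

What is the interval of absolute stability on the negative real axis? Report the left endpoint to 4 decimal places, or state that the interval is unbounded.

Test eqn y'=λy, z=hλ:
  y_{n+1} = y_n + z·[4/7·y_n + 3/7·y_{n+1}] ⇒ (1 − 3/7z)y_{n+1} = (1 + 4/7z)y_n
  so R(z) = (1 + 4/7z)/(1 − 3/7z).

Find x<0 with |R(x)|<1.
x=-1.16: |R|=0.2252
R=−1: 1+4/7x = −1+3/7x ⇒ -1/7x=2 ⇒ x=2/(-1/7)=-14.0000
Confirm numerically:
  x=-13.925: |R|=0.99846 <1
  x=-13.678: |R|=0.99330 <1
  x=-10.172: |R|=0.89796 <1
  x=-14.421: |R|=1.00838 >1
  x=-14.397: |R|=1.00791 >1
So |R|<1 on (-14.0000, 0).

(-14.0000, 0).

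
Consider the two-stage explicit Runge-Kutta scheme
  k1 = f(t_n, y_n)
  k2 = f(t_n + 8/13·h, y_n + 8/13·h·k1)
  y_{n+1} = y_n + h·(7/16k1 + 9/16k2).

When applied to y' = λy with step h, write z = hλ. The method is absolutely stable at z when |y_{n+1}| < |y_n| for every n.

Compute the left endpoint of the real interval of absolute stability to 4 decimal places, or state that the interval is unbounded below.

With y'=λy (z=hλ):
  k1=λy_n ⇒ h·k1=z·y_n;  k2=λ(1+8/13z)y_n ⇒ h·k2=z(1+8/13z)y_n
  y_{n+1}/y_n = 1 + 7/16z + 9/16z(1+8/13z) = 1 + z + 9/26z²
  R(z) = 1 + z + 9/26z².

Find x<0 with |R(x)|<1.
x=-0.63: |R|=0.5074
R=1: x+9/26x²=0 ⇒ x=−26/9=-2.8889; min R=1−1/(4·9/26)=0.2778>−1
Confirm numerically:
  x=-1.942: |R|=0.36347 <1
  x=-1.817: |R|=0.32582 <1
  x=-1.386: |R|=0.27896 <1
  x=-3.301: |R|=1.47090 >1
  x=-3.206: |R|=1.35192 >1
  x=-2.997: |R|=1.11216 >1
Stable set (-2.8889, 0).

z* = -2.8889.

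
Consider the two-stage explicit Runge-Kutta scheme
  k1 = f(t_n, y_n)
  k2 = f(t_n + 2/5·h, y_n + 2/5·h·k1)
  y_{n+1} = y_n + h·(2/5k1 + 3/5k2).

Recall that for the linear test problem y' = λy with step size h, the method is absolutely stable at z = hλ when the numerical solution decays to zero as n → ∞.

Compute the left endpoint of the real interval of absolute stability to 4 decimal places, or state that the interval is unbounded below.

z* = -4.1667.

Test eqn y'=λy, z=hλ:
  k1=λy_n ⇒ h·k1=z·y_n;  k2=λ(1+2/5z)y_n ⇒ h·k2=z(1+2/5z)y_n
  y_{n+1}/y_n = 1 + 2/5z + 3/5z(1+2/5z) = 1 + z + 6/25z²
  Hence R(z) = 1 + z + 6/25z².

Solve |R(x)|<1 on ℝ⁻.
x=-0.66: |R|=0.4445
R=1: x+6/25x²=0 ⇒ x=−25/6=-4.1667; min R=1−1/(4·6/25)=-0.0417>−1
Confirm numerically:
  x=-2.176: |R|=0.03961 <1
  x=-1.966: |R|=0.03836 <1
  x=-1.860: |R|=0.02970 <1
  x=-1.821: |R|=0.02515 <1
  x=-4.687: |R|=1.58531 >1
  x=-4.678: |R|=1.57408 >1
  x=-4.631: |R|=1.51608 >1
Interval (-4.1667, 0).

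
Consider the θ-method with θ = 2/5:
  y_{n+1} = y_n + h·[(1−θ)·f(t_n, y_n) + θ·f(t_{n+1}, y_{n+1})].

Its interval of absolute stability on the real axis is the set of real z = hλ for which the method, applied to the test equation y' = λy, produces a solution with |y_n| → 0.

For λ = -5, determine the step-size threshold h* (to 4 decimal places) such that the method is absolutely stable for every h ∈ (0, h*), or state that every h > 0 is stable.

Test eqn y'=λy, z=hλ:
  y_{n+1} = y_n + z·[3/5·y_n + 2/5·y_{n+1}] ⇒ (1 − 2/5z)y_{n+1} = (1 + 3/5z)y_n
  R(z) = (1 + 3/5z)/(1 − 2/5z).

Find x<0 with |R(x)|<1.
x=-1.02: |R|=0.2756
R=−1: 1+3/5x = −1+2/5x ⇒ -1/5x=2 ⇒ x=2/(-1/5)=-10.0000
Confirm numerically:
  x=-8.160: |R|=0.91370 <1
  x=-8.112: |R|=0.91104 <1
  x=-6.757: |R|=0.82484 <1
  x=-6.354: |R|=0.79410 <1
  x=-10.528: |R|=1.02026 >1
  x=-10.468: |R|=1.01804 >1
  x=-10.394: |R|=1.01528 >1
So |R|<1 on (-10.0000, 0).

(-10.0000,0); λ=-5 ⇒ h* = (10)/5 = 2.0000.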